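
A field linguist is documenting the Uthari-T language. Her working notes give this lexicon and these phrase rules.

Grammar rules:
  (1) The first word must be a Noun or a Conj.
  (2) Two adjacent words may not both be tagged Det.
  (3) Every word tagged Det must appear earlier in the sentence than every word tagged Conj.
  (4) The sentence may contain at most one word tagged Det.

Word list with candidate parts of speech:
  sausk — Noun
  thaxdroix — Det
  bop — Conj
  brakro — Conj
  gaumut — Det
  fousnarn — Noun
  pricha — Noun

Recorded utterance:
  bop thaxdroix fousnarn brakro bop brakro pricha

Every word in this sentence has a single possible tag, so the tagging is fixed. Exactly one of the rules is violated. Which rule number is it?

3

Fixed tagging: Conj Det Noun Conj Conj Conj Noun.
Rule check: R1 holds, R2 holds, R3 violated, R4 holds.
Only rule 3 fails.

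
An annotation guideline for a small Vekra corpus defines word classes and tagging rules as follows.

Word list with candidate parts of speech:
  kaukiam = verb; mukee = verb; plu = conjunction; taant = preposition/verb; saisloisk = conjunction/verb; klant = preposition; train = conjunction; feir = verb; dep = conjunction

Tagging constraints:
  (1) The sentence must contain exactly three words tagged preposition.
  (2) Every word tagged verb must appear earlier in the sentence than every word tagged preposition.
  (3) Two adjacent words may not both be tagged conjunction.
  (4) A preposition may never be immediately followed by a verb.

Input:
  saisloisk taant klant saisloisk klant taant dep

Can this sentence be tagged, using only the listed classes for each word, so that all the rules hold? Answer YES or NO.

YES

Candidates per position — 1:saisloisk {conjunction,verb}; 2:taant {preposition,verb}; 3:klant {preposition}; 4:saisloisk {conjunction,verb}; 5:klant {preposition}; 6:taant {preposition,verb}; 7:dep {conjunction}.
One satisfying assignment: verb verb preposition conjunction preposition preposition conjunction.
Rule-by-rule: rule 1 ok; rule 2 ok; rule 3 ok; rule 4 ok.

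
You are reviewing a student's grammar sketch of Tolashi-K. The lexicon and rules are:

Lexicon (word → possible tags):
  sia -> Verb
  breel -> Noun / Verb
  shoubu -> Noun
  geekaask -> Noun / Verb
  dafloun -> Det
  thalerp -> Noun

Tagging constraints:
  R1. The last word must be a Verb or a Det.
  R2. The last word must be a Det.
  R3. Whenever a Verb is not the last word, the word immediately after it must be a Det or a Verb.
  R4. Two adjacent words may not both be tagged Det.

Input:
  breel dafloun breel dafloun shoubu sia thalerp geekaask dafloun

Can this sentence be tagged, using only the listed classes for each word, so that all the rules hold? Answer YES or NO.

NO

Candidates per position — 1:breel {Noun,Verb}; 2:dafloun {Det}; 3:breel {Noun,Verb}; 4:dafloun {Det}; 5:shoubu {Noun}; 6:sia {Verb}; 7:thalerp {Noun}; 8:geekaask {Noun,Verb}; 9:dafloun {Det}.
Rule 3 cannot be satisfied by any choice of tags from the lexicon.
So there is no consistent tagging.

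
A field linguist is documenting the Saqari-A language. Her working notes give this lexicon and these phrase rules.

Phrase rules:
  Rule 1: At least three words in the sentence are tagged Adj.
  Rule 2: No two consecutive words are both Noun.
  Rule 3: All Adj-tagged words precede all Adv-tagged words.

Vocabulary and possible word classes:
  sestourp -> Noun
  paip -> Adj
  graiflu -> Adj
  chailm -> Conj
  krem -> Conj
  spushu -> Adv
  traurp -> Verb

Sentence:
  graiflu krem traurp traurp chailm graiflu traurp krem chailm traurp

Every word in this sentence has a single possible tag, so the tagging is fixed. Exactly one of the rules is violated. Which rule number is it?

Fixed tagging: Adj Conj Verb Verb Conj Adj Verb Conj Conj Verb.
Applying the rules: R1 fails, R2 ok, R3 ok.
Only rule 1 fails.

1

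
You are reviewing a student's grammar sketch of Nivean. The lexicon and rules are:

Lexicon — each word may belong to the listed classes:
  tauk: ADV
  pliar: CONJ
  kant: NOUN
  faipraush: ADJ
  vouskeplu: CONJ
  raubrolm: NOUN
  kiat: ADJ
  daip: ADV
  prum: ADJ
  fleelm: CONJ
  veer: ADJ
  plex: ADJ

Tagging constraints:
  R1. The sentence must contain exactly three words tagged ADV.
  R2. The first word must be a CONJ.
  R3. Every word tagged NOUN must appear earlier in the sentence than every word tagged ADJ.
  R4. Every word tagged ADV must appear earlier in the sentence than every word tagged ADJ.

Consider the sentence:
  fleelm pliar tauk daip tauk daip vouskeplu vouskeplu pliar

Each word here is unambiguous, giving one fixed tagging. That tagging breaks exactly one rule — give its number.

Fixed tagging: CONJ CONJ ADV ADV ADV ADV CONJ CONJ CONJ.
Checking each rule: R1 fail, R2 pass, R3 pass, R4 pass.
Only rule 1 fails.

1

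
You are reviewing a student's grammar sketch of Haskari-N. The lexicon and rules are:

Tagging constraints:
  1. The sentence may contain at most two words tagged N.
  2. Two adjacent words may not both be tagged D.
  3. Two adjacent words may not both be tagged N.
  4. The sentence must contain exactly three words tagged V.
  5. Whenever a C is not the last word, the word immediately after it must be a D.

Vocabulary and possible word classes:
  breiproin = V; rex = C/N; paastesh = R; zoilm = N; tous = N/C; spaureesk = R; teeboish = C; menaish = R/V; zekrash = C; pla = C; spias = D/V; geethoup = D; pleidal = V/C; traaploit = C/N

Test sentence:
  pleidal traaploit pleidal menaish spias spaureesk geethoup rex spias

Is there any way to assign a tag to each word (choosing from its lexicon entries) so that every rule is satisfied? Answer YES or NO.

Candidates per position — 1:pleidal {V,C}; 2:traaploit {C,N}; 3:pleidal {V,C}; 4:menaish {R,V}; 5:spias {D,V}; 6:spaureesk {R}; 7:geethoup {D}; 8:rex {C,N}; 9:spias {D,V}.
One satisfying assignment: V N V R V R D N D.
Verifying each rule — rule 1 satisfied; rule 2 satisfied; rule 3 satisfied; rule 4 satisfied; rule 5 satisfied.

YES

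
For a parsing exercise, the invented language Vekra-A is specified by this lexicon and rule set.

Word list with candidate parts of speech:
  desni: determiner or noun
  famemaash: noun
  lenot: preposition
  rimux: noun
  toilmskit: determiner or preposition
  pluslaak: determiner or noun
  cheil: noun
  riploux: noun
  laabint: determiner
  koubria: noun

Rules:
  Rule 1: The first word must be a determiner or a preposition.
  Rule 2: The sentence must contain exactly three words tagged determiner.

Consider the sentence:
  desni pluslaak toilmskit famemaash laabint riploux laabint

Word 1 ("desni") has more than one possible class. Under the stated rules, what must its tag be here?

determiner

Candidates per position — 1:desni {determiner,noun}; 2:pluslaak {determiner,noun}; 3:toilmskit {determiner,preposition}; 4:famemaash {noun}; 5:laabint {determiner}; 6:riploux {noun}; 7:laabint {determiner}.
If word 1 were noun, no tagging could satisfy rule 1; so word 1 is determiner.
If word 2 were determiner, no tagging could satisfy rule 2; so word 2 is noun.
If word 3 were determiner, no tagging could satisfy rule 2; so word 3 is preposition.
That leaves exactly one tagging: determiner noun preposition noun determiner noun determiner.
Rule-by-rule: rule 1 ok; rule 2 ok.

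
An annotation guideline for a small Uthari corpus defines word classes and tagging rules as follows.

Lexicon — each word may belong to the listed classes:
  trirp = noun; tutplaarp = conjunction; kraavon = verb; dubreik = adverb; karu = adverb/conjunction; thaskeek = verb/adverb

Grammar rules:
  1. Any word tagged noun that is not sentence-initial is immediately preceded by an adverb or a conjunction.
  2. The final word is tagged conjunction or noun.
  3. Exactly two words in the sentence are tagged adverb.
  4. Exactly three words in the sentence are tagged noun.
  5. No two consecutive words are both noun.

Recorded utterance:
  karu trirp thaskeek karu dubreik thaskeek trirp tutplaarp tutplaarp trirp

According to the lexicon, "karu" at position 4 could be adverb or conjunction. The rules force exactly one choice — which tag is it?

Candidates per position — 1:karu {adverb,conjunction}; 2:trirp {noun}; 3:thaskeek {verb,adverb}; 4:karu {adverb,conjunction}; 5:dubreik {adverb}; 6:thaskeek {verb,adverb}; 7:trirp {noun}; 8:tutplaarp {conjunction}; 9:tutplaarp {conjunction}; 10:trirp {noun}.
Word 6 cannot be verb — rule 1 would then fail for every completion. It is adverb.
Word 1 cannot be adverb — rule 3 would then fail for every completion. It is conjunction.
Word 3 cannot be adverb — rule 3 would then fail for every completion. It is verb.
Word 4 cannot be adverb — rule 3 would then fail for every completion. It is conjunction.
That leaves exactly one tagging: conjunction noun verb conjunction adverb adverb noun conjunction conjunction noun.
Rule-by-rule: rule 1 ✓; rule 2 ✓; rule 3 ✓; rule 4 ✓; rule 5 ✓.

conjunction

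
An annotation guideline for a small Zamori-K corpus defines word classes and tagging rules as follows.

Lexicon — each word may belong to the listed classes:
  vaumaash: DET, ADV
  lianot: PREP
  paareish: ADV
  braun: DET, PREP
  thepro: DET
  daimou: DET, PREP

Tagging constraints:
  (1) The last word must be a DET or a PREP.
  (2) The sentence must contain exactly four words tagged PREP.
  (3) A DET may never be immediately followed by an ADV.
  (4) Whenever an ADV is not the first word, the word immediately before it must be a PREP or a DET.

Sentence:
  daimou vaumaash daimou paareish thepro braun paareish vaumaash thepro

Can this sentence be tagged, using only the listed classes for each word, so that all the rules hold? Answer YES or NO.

Candidates per position — 1:daimou {DET,PREP}; 2:vaumaash {DET,ADV}; 3:daimou {DET,PREP}; 4:paareish {ADV}; 5:thepro {DET}; 6:braun {DET,PREP}; 7:paareish {ADV}; 8:vaumaash {DET,ADV}; 9:thepro {DET}.
Rule 2 cannot be satisfied by any choice of tags from the lexicon.
So there is no consistent tagging.

NO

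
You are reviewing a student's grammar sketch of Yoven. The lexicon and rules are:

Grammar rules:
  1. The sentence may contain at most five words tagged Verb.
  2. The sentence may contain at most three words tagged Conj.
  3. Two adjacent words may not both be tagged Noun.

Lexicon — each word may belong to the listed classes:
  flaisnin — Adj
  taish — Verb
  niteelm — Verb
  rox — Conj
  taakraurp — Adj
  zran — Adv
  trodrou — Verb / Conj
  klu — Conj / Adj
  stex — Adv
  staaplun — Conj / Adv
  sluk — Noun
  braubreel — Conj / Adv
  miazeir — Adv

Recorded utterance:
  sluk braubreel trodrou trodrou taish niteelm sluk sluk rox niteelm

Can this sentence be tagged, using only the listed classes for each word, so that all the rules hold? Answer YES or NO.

NO

Candidates per position — 1:sluk {Noun}; 2:braubreel {Conj,Adv}; 3:trodrou {Verb,Conj}; 4:trodrou {Verb,Conj}; 5:taish {Verb}; 6:niteelm {Verb}; 7:sluk {Noun}; 8:sluk {Noun}; 9:rox {Conj}; 10:niteelm {Verb}.
Rule 3 cannot be satisfied by any choice of tags from the lexicon.
So there is no consistent tagging.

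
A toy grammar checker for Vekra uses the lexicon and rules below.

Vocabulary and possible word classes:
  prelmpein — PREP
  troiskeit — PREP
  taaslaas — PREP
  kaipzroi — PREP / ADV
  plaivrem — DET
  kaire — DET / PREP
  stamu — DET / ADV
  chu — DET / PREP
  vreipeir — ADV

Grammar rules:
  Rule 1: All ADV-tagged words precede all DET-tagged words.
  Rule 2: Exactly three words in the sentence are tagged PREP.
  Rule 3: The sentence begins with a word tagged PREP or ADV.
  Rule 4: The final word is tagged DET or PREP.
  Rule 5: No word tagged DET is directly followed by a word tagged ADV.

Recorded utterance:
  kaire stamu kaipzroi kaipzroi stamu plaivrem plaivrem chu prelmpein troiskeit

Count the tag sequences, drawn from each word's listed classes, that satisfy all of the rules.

Candidates per position — 1:kaire {DET,PREP}; 2:stamu {DET,ADV}; 3:kaipzroi {PREP,ADV}; 4:kaipzroi {PREP,ADV}; 5:stamu {DET,ADV}; 6:plaivrem {DET}; 7:plaivrem {DET}; 8:chu {DET,PREP}; 9:prelmpein {PREP}; 10:troiskeit {PREP}.
There are 64 candidate sequences in total.
The sequences that satisfy every rule: PREP ADV ADV ADV DET DET DET DET PREP PREP; PREP ADV ADV ADV ADV DET DET DET PREP PREP.
Count = 2.

2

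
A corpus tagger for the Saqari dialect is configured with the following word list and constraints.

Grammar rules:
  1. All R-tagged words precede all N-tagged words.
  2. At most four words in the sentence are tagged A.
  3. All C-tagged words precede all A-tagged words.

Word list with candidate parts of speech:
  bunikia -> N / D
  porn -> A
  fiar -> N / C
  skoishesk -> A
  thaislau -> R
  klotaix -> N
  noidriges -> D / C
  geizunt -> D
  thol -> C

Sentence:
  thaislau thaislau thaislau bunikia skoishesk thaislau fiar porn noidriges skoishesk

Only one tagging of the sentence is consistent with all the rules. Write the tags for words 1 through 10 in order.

Candidates per position — 1:thaislau {R}; 2:thaislau {R}; 3:thaislau {R}; 4:bunikia {N,D}; 5:skoishesk {A}; 6:thaislau {R}; 7:fiar {N,C}; 8:porn {A}; 9:noidriges {D,C}; 10:skoishesk {A}.
Position 4: tagging it N would leave rule 1 unsatisfiable, so it must be D.
Position 7: tagging it C would leave rule 3 unsatisfiable, so it must be N.
Position 9: tagging it C would leave rule 3 unsatisfiable, so it must be D.
The only consistent sequence is: R R R D A R N A D A.
Checking: rule 1 satisfied; rule 2 satisfied; rule 3 satisfied.

R R R D A R N A D A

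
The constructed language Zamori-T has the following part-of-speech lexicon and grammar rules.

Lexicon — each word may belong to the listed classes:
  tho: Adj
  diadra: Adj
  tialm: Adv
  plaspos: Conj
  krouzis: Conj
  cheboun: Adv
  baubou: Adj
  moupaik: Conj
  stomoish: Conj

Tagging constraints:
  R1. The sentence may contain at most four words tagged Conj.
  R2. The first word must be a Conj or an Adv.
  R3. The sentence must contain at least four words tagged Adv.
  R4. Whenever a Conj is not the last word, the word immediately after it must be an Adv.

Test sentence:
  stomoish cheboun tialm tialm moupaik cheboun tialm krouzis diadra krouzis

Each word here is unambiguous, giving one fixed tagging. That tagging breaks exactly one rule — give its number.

4

Fixed tagging: Conj Adv Adv Adv Conj Adv Adv Conj Adj Conj.
Rule check: R1 holds, R2 holds, R3 holds, R4 violated.
Only rule 4 fails.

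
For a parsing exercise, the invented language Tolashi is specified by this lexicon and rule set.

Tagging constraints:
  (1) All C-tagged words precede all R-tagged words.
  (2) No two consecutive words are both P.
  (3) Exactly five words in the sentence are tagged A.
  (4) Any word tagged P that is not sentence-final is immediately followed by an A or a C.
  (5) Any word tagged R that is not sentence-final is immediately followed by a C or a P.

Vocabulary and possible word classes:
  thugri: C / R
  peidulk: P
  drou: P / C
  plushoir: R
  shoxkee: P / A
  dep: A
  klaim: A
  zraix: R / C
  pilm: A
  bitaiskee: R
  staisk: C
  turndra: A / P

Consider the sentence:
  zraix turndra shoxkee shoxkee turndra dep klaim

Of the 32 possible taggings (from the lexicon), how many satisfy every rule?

5

Candidates per position — 1:zraix {R,C}; 2:turndra {A,P}; 3:shoxkee {P,A}; 4:shoxkee {P,A}; 5:turndra {A,P}; 6:dep {A}; 7:klaim {A}.
There are 32 candidate sequences in total.
The sequences that satisfy every rule: R P A A A A A; C A P A A A A; C A A P A A A; C A A A P A A; C P A A A A A.
Count = 5.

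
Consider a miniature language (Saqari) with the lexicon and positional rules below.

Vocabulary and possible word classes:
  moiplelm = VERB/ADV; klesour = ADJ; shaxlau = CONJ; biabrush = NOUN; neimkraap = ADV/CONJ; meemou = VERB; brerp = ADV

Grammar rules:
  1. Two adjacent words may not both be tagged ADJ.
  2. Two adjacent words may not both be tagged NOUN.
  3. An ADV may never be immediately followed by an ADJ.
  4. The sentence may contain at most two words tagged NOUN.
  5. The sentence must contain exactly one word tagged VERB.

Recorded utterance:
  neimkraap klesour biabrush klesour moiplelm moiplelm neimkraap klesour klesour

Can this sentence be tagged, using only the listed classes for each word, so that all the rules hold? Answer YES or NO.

Candidates per position — 1:neimkraap {ADV,CONJ}; 2:klesour {ADJ}; 3:biabrush {NOUN}; 4:klesour {ADJ}; 5:moiplelm {VERB,ADV}; 6:moiplelm {VERB,ADV}; 7:neimkraap {ADV,CONJ}; 8:klesour {ADJ}; 9:klesour {ADJ}.
Rule 1 cannot be satisfied by any choice of tags from the lexicon.
So there is no consistent tagging.

NO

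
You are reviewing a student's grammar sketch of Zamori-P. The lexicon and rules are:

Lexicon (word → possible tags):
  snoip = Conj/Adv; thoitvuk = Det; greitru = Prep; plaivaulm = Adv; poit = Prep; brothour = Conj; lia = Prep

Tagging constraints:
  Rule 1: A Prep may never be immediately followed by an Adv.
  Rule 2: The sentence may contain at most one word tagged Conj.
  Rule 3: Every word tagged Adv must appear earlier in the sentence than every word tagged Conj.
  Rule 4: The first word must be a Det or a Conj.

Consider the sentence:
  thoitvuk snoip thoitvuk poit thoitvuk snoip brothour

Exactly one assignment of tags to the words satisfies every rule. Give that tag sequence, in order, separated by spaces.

Candidates per position — 1:thoitvuk {Det}; 2:snoip {Conj,Adv}; 3:thoitvuk {Det}; 4:poit {Prep}; 5:thoitvuk {Det}; 6:snoip {Conj,Adv}; 7:brothour {Conj}.
Position 2: tagging it Conj would leave rule 2 unsatisfiable, so it must be Adv.
Position 6: tagging it Conj would leave rule 2 unsatisfiable, so it must be Adv.
The unique satisfying tagging is: Det Adv Det Prep Det Adv Conj.
Checking: rule 1 satisfied; rule 2 satisfied; rule 3 satisfied; rule 4 satisfied.

Det Adv Det Prep Det Adv Conj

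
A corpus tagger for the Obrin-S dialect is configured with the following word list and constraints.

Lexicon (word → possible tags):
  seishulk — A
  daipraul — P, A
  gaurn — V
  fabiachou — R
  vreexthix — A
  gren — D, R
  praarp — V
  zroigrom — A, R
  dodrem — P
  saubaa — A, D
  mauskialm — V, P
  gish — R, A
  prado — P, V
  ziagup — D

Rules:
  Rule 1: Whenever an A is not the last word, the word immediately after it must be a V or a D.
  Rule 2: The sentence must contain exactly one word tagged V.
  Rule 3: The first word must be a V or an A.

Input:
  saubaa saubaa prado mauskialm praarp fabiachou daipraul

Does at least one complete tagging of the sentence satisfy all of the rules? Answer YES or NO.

YES

Candidates per position — 1:saubaa {A,D}; 2:saubaa {A,D}; 3:prado {P,V}; 4:mauskialm {V,P}; 5:praarp {V}; 6:fabiachou {R}; 7:daipraul {P,A}.
One satisfying assignment: A D P P V R A.
Rule-by-rule: rule 1 holds; rule 2 holds; rule 3 holds.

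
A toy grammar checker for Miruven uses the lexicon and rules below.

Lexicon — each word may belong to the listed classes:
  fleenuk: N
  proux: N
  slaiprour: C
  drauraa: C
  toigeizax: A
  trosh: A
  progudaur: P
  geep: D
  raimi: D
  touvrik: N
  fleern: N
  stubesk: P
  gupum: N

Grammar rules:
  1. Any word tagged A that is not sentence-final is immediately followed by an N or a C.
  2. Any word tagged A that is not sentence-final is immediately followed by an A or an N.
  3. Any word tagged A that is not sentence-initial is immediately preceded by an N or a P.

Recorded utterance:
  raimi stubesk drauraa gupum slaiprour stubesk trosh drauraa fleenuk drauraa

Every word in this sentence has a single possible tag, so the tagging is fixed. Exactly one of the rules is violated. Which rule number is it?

2

Fixed tagging: D P C N C P A C N C.
Applying the rules: R1 pass, R2 fail, R3 pass.
Only rule 2 fails.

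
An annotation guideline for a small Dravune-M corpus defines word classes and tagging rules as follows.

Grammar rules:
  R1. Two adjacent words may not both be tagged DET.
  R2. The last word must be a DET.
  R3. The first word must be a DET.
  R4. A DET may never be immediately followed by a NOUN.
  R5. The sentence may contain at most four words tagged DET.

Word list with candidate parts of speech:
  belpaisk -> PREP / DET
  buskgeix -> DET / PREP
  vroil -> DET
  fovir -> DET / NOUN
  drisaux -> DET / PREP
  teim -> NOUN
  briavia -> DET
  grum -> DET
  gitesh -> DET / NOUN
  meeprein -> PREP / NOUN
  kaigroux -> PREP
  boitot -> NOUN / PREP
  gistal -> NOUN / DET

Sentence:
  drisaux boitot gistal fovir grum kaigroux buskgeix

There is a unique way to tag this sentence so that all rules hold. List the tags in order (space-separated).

DET PREP NOUN NOUN DET PREP DET

Candidates per position — 1:drisaux {DET,PREP}; 2:boitot {NOUN,PREP}; 3:gistal {NOUN,DET}; 4:fovir {DET,NOUN}; 5:grum {DET}; 6:kaigroux {PREP}; 7:buskgeix {DET,PREP}.
Position 1: tagging it PREP would leave rule 3 unsatisfiable, so it must be DET.
Position 2: tagging it NOUN would leave rule 4 unsatisfiable, so it must be PREP.
Position 4: tagging it DET would leave rule 1 unsatisfiable, so it must be NOUN.
Position 7: tagging it PREP would leave rule 2 unsatisfiable, so it must be DET.
Position 3: tagging it DET would leave rule 4 unsatisfiable, so it must be NOUN.
The unique satisfying tagging is: DET PREP NOUN NOUN DET PREP DET.
Check: rule 1 ✓; rule 2 ✓; rule 3 ✓; rule 4 ✓; rule 5 ✓.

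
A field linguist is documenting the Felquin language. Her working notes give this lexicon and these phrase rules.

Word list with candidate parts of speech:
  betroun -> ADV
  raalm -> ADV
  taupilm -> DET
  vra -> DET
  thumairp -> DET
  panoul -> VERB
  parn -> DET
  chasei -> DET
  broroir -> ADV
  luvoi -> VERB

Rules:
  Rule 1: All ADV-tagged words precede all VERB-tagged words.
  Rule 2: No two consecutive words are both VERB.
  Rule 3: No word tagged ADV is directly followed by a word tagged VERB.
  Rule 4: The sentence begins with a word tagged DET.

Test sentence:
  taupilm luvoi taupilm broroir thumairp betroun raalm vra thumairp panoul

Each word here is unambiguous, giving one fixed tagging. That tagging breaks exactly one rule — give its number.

1

Fixed tagging: DET VERB DET ADV DET ADV ADV DET DET VERB.
Checking each rule: R1 ✗, R2 ✓, R3 ✓, R4 ✓.
Only rule 1 fails.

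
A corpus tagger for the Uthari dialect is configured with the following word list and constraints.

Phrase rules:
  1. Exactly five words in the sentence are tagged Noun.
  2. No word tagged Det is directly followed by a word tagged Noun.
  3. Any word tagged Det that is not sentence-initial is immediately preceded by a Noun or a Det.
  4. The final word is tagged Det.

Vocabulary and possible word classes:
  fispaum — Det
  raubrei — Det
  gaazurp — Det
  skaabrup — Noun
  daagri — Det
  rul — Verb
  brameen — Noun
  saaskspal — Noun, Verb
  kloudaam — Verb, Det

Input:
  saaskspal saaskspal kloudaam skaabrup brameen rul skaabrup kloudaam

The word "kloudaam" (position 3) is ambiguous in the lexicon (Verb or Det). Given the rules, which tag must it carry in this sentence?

Candidates per position — 1:saaskspal {Noun,Verb}; 2:saaskspal {Noun,Verb}; 3:kloudaam {Verb,Det}; 4:skaabrup {Noun}; 5:brameen {Noun}; 6:rul {Verb}; 7:skaabrup {Noun}; 8:kloudaam {Verb,Det}.
Word 1 cannot be Verb — rule 1 would then fail for every completion. It is Noun.
Word 2 cannot be Verb — rule 1 would then fail for every completion. It is Noun.
Word 3 cannot be Det — rule 2 would then fail for every completion. It is Verb.
Word 8 cannot be Verb — rule 4 would then fail for every completion. It is Det.
The unique satisfying tagging is: Noun Noun Verb Noun Noun Verb Noun Det.
Check: rule 1 holds; rule 2 holds; rule 3 holds; rule 4 holds.

Verb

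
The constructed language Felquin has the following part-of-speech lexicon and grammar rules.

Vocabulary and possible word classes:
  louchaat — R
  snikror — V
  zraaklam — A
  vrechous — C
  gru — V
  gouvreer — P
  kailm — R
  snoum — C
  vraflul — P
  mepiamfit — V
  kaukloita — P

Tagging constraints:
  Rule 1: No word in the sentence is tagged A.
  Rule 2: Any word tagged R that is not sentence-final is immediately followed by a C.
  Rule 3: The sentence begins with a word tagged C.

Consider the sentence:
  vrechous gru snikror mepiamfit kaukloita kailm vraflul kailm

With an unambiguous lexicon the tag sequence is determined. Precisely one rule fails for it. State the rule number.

2

Fixed tagging: C V V V P R P R.
Rule check: R1 ok, R2 fails, R3 ok.
Only rule 2 fails.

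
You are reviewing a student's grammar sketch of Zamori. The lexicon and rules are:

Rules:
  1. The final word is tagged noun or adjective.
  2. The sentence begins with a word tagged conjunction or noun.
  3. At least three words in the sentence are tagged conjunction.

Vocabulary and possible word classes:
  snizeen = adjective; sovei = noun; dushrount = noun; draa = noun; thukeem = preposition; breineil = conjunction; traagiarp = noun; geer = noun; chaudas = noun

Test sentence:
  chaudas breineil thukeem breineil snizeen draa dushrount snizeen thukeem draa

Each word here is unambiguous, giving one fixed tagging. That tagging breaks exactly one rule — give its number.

3

Fixed tagging: noun conjunction preposition conjunction adjective noun noun adjective preposition noun.
Applying the rules: R1 ok, R2 ok, R3 fails.
Only rule 3 fails.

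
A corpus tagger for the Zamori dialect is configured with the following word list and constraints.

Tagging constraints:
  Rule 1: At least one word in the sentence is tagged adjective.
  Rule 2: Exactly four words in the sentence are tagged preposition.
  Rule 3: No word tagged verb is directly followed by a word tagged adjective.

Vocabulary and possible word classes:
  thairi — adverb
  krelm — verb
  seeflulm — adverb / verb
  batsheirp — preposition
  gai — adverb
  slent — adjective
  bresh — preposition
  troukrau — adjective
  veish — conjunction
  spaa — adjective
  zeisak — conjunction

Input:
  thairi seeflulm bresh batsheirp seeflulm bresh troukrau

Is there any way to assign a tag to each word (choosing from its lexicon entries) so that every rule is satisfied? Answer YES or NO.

Candidates per position — 1:thairi {adverb}; 2:seeflulm {adverb,verb}; 3:bresh {preposition}; 4:batsheirp {preposition}; 5:seeflulm {adverb,verb}; 6:bresh {preposition}; 7:troukrau {adjective}.
Rule 2 cannot be satisfied by any choice of tags from the lexicon.
So there is no consistent tagging.

NO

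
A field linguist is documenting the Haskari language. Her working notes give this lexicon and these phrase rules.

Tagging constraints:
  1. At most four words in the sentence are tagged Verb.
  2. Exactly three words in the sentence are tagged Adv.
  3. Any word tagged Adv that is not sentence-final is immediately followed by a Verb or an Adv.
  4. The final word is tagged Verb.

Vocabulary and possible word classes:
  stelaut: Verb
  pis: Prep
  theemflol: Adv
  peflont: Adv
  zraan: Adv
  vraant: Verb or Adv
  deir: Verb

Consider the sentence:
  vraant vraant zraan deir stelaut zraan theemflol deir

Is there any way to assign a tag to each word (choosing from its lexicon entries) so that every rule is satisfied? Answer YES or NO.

Candidates per position — 1:vraant {Verb,Adv}; 2:vraant {Verb,Adv}; 3:zraan {Adv}; 4:deir {Verb}; 5:stelaut {Verb}; 6:zraan {Adv}; 7:theemflol {Adv}; 8:deir {Verb}.
Every candidate sequence violates at least one rule; no consistent tagging exists.

NO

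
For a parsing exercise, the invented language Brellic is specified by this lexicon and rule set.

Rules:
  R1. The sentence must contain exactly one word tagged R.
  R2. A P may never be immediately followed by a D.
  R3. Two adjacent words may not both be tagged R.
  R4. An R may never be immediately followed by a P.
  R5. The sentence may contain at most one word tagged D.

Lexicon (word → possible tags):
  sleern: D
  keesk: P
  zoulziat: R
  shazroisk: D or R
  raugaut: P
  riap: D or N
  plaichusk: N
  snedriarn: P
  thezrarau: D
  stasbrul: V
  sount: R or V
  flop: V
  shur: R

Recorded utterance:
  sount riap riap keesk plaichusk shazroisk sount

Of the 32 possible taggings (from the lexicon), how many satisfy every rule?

Candidates per position — 1:sount {R,V}; 2:riap {D,N}; 3:riap {D,N}; 4:keesk {P}; 5:plaichusk {N}; 6:shazroisk {D,R}; 7:sount {R,V}.
There are 32 candidate sequences in total.
The sequences that satisfy every rule: R N N P N D V; V D N P N R V; V N D P N R V; V N N P N D R; V N N P N R V.
Count = 5.

5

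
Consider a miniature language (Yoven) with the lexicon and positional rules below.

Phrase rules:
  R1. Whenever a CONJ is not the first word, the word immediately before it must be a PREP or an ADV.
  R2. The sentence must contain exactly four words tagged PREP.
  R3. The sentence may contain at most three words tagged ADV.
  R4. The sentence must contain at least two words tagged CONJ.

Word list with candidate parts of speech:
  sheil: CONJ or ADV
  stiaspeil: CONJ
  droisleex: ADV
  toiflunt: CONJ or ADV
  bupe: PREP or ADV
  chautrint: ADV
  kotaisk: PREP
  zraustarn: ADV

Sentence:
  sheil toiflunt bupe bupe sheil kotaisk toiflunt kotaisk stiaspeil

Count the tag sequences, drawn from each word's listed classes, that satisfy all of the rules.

Candidates per position — 1:sheil {CONJ,ADV}; 2:toiflunt {CONJ,ADV}; 3:bupe {PREP,ADV}; 4:bupe {PREP,ADV}; 5:sheil {CONJ,ADV}; 6:kotaisk {PREP}; 7:toiflunt {CONJ,ADV}; 8:kotaisk {PREP}; 9:stiaspeil {CONJ}.
There are 64 candidate sequences in total.
Checking each against the rules leaves 11 sequences.
Count = 11.

11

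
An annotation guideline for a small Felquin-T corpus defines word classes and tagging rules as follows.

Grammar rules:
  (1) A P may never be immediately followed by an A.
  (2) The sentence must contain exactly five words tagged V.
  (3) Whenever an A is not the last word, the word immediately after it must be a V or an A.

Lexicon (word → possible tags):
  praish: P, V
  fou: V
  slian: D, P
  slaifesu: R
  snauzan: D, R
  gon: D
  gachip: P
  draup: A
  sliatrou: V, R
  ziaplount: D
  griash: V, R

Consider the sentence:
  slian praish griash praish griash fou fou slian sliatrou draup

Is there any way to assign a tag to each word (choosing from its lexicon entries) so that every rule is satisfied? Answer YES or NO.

YES

Candidates per position — 1:slian {D,P}; 2:praish {P,V}; 3:griash {V,R}; 4:praish {P,V}; 5:griash {V,R}; 6:fou {V}; 7:fou {V}; 8:slian {D,P}; 9:sliatrou {V,R}; 10:draup {A}.
One satisfying assignment: P P V V R V V D V A.
Check: rule 1 ok; rule 2 ok; rule 3 ok.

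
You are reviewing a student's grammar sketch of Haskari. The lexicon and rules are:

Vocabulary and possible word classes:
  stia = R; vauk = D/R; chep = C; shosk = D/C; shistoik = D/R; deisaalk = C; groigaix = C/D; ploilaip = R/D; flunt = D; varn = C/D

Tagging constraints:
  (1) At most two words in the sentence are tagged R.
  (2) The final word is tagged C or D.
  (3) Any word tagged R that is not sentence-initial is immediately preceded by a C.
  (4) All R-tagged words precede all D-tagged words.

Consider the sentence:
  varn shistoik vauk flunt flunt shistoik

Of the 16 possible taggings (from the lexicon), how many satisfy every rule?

3

Candidates per position — 1:varn {C,D}; 2:shistoik {D,R}; 3:vauk {D,R}; 4:flunt {D}; 5:flunt {D}; 6:shistoik {D,R}.
There are 16 candidate sequences in total.
The sequences that satisfy every rule: C D D D D D; C R D D D D; D D D D D D.
Count = 3.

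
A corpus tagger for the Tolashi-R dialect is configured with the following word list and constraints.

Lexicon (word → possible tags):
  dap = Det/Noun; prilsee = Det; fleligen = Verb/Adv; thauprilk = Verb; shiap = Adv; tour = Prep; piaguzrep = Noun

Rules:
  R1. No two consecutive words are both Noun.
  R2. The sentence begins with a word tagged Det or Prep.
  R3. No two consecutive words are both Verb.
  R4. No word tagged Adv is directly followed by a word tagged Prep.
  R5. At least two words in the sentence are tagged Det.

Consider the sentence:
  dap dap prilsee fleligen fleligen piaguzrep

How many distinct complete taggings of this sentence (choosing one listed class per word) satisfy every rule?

Candidates per position — 1:dap {Det,Noun}; 2:dap {Det,Noun}; 3:prilsee {Det}; 4:fleligen {Verb,Adv}; 5:fleligen {Verb,Adv}; 6:piaguzrep {Noun}.
There are 16 candidate sequences in total.
Checking each against the rules leaves 6 sequences.
Count = 6.

6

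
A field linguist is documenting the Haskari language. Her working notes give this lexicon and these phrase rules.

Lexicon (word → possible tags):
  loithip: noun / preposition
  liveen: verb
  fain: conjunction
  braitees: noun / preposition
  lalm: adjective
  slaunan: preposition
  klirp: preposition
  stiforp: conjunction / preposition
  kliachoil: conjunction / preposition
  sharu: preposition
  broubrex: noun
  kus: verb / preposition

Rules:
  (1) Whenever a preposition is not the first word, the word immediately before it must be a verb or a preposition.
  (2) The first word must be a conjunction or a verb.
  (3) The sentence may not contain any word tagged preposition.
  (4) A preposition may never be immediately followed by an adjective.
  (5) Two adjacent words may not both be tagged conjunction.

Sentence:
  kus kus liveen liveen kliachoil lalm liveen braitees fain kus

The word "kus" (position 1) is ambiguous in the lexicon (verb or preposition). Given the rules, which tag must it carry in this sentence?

verb

Candidates per position — 1:kus {verb,preposition}; 2:kus {verb,preposition}; 3:liveen {verb}; 4:liveen {verb}; 5:kliachoil {conjunction,preposition}; 6:lalm {adjective}; 7:liveen {verb}; 8:braitees {noun,preposition}; 9:fain {conjunction}; 10:kus {verb,preposition}.
At position 1, choosing preposition makes rule 2 impossible to satisfy; hence verb.
At position 2, choosing preposition makes rule 3 impossible to satisfy; hence verb.
At position 5, choosing preposition makes rule 3 impossible to satisfy; hence conjunction.
At position 8, choosing preposition makes rule 3 impossible to satisfy; hence noun.
At position 10, choosing preposition makes rule 1 impossible to satisfy; hence verb.
The only consistent sequence is: verb verb verb verb conjunction adjective verb noun conjunction verb.
Rule-by-rule: rule 1 satisfied; rule 2 satisfied; rule 3 satisfied; rule 4 satisfied; rule 5 satisfied.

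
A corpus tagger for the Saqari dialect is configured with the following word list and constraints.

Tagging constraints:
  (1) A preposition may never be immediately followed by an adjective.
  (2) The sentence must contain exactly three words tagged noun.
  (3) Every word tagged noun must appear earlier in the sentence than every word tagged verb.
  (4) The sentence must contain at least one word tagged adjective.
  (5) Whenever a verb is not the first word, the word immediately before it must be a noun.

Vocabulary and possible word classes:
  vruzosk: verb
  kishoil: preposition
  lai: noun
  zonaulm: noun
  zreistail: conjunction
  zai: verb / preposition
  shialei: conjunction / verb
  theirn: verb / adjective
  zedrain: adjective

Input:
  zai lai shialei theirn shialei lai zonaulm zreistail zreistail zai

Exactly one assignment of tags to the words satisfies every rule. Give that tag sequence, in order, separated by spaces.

Candidates per position — 1:zai {verb,preposition}; 2:lai {noun}; 3:shialei {conjunction,verb}; 4:theirn {verb,adjective}; 5:shialei {conjunction,verb}; 6:lai {noun}; 7:zonaulm {noun}; 8:zreistail {conjunction}; 9:zreistail {conjunction}; 10:zai {verb,preposition}.
At position 1, choosing verb makes rule 3 impossible to satisfy; hence preposition.
At position 3, choosing verb makes rule 3 impossible to satisfy; hence conjunction.
At position 4, choosing verb makes rule 3 impossible to satisfy; hence adjective.
At position 5, choosing verb makes rule 3 impossible to satisfy; hence conjunction.
At position 10, choosing verb makes rule 5 impossible to satisfy; hence preposition.
The only consistent sequence is: preposition noun conjunction adjective conjunction noun noun conjunction conjunction preposition.
Verifying each rule — rule 1 ✓; rule 2 ✓; rule 3 ✓; rule 4 ✓; rule 5 ✓.

preposition noun conjunction adjective conjunction noun noun conjunction conjunction preposition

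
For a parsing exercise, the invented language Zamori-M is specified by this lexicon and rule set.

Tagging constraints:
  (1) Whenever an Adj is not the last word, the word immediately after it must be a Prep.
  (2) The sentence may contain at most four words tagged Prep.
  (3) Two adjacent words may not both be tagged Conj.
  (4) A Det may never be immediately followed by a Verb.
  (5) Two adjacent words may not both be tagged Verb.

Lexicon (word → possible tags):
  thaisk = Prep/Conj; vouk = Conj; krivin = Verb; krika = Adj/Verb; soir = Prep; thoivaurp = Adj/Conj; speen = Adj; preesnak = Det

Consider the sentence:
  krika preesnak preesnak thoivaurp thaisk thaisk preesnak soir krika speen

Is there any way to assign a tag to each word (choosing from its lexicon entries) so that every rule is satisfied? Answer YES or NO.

YES

Candidates per position — 1:krika {Adj,Verb}; 2:preesnak {Det}; 3:preesnak {Det}; 4:thoivaurp {Adj,Conj}; 5:thaisk {Prep,Conj}; 6:thaisk {Prep,Conj}; 7:preesnak {Det}; 8:soir {Prep}; 9:krika {Adj,Verb}; 10:speen {Adj}.
One satisfying assignment: Verb Det Det Conj Prep Prep Det Prep Verb Adj.
Rule-by-rule: rule 1 satisfied; rule 2 satisfied; rule 3 satisfied; rule 4 satisfied; rule 5 satisfied.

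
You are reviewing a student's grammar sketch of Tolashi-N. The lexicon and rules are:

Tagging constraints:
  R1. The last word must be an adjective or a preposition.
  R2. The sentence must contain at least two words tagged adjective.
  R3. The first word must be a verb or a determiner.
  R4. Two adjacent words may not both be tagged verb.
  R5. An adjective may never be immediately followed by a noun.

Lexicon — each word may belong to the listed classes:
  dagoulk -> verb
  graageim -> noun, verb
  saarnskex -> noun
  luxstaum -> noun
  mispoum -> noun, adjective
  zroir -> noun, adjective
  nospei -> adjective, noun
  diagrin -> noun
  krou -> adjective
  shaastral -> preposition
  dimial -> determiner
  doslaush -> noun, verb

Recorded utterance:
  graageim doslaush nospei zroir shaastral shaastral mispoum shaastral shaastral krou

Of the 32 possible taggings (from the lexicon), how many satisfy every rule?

Candidates per position — 1:graageim {noun,verb}; 2:doslaush {noun,verb}; 3:nospei {adjective,noun}; 4:zroir {noun,adjective}; 5:shaastral {preposition}; 6:shaastral {preposition}; 7:mispoum {noun,adjective}; 8:shaastral {preposition}; 9:shaastral {preposition}; 10:krou {adjective}.
There are 32 candidate sequences in total.
The sequences that satisfy every rule: verb noun adjective adjective preposition preposition noun preposition preposition adjective; verb noun adjective adjective preposition preposition adjective preposition preposition adjective; verb noun noun noun preposition preposition adjective preposition preposition adjective; verb noun noun adjective preposition preposition noun preposition preposition adjective; verb noun noun adjective preposition preposition adjective preposition preposition adjective.
Count = 5.

5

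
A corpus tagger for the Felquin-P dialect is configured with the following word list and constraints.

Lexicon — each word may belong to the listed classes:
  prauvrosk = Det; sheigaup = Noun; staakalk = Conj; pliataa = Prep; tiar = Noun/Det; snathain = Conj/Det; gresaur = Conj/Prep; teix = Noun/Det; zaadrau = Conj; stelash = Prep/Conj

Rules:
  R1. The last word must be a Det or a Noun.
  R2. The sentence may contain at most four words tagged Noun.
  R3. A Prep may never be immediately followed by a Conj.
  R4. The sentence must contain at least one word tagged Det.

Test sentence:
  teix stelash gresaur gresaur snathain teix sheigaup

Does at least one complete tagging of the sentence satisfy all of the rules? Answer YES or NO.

YES

Candidates per position — 1:teix {Noun,Det}; 2:stelash {Prep,Conj}; 3:gresaur {Conj,Prep}; 4:gresaur {Conj,Prep}; 5:snathain {Conj,Det}; 6:teix {Noun,Det}; 7:sheigaup {Noun}.
One satisfying assignment: Noun Prep Prep Prep Det Det Noun.
Verifying each rule — rule 1 satisfied; rule 2 satisfied; rule 3 satisfied; rule 4 satisfied.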